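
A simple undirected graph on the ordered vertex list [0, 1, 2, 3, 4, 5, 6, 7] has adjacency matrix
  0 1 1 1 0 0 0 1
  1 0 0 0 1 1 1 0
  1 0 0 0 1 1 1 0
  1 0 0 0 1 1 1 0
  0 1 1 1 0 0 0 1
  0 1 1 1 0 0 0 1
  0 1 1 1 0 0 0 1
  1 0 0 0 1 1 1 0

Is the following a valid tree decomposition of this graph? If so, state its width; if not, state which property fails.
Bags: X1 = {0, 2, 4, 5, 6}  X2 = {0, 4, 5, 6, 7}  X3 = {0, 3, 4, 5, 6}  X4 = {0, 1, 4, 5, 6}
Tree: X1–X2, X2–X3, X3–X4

Every vertex of G appears in some bag (union = {0, 1, 2, 3, 4, 5, 6, 7}); every edge is covered by a bag; and for each vertex v the set of bags containing v is connected in the bag tree. The decomposition is therefore valid. The largest bag has 5 vertices, so the width is 4.

Yes; width 4.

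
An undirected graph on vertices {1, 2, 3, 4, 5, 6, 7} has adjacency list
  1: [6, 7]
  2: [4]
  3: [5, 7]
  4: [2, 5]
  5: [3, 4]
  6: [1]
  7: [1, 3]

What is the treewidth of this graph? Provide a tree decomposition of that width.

Treewidth 1.
One optimal decomposition is:
Bags: B1 = {2, 4}  B2 = {4, 5}  B3 = {3, 5}  B4 = {3, 7}  B5 = {1, 7}  B6 = {1, 6}
Tree: B1–B2, B2–B3, B3–B4, B4–B5, B5–B6

The largest bag has 2 vertices, giving width 1; this decomposition certifies tw(G) ≤ 1. Any graph with an edge has treewidth ≥ 1, and G has the edge 2–4. Hence tw(G) = 1 exactly.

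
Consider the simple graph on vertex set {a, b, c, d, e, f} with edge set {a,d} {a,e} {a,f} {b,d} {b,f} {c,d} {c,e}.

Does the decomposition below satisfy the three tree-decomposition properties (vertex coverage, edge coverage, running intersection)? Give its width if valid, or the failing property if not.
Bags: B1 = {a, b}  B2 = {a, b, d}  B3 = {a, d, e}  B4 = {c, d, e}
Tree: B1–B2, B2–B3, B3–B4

A tree decomposition must satisfy three properties: every vertex lies in some bag; for every edge, both endpoints lie together in some bag; and for every vertex, the bags containing it form a connected subtree. Here vertex f appears in no bag, so the decomposition is invalid.

No — vertex f appears in no bag.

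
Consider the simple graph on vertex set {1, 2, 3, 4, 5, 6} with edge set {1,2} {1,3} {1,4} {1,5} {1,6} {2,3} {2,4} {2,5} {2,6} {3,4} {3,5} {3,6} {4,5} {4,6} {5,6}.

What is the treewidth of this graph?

5

A width-5 tree decomposition is:
Bags: B1 = {1, 2, 3, 4, 5, 6}
Tree: (single bag)
A single bag containing all 6 vertices is trivially a valid decomposition of width 5. For the lower bound, the 6 vertices {1, 2, 3, 4, 5, 6} are pairwise adjacent, and any tree decomposition puts a clique entirely inside one bag — forcing width ≥ 5. The upper and lower bounds meet at 5, so that is the treewidth.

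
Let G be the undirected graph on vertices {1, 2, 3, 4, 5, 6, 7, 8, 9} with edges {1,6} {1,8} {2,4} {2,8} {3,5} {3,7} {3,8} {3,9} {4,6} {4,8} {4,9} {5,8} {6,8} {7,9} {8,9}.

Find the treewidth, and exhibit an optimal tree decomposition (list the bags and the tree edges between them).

Treewidth 2.
One such decomposition:
Bags: B1 = {4, 8, 9}  B2 = {4, 6, 8}  B3 = {3, 8, 9}  B4 = {1, 6, 8}  B5 = {3, 5, 8}  B6 = {3, 7, 9}  B7 = {2, 4, 8}
Tree: B1–B2, B1–B3, B2–B4, B3–B5, B3–B6, B2–B7

The largest bag has 3 vertices, giving width 2; this decomposition certifies tw(G) ≤ 2. For the lower bound, the 3 vertices {1, 6, 8} are pairwise adjacent, and any tree decomposition puts a clique entirely inside one bag — forcing width ≥ 2. The upper and lower bounds meet at 2, so that is the treewidth.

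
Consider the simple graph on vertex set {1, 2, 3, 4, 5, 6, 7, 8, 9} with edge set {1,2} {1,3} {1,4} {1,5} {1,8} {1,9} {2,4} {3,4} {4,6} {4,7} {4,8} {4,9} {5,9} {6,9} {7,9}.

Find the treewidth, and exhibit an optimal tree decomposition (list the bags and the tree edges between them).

Treewidth 2.
One optimal decomposition is:
Bags: B1 = {1, 4, 9}  B2 = {1, 2, 4}  B3 = {1, 4, 8}  B4 = {1, 3, 4}  B5 = {4, 6, 9}  B6 = {1, 5, 9}  B7 = {4, 7, 9}
Tree: B1–B2, B1–B3, B2–B4, B1–B5, B1–B6, B1–B7

The largest bag has 3 vertices, giving width 2; this decomposition certifies tw(G) ≤ 2. Conversely, {1, 4, 8} is a clique of size 3, and the vertices of any clique must share a bag in every tree decomposition; so some bag has ≥ 3 vertices and tw(G) ≥ 2. Therefore the treewidth is 2.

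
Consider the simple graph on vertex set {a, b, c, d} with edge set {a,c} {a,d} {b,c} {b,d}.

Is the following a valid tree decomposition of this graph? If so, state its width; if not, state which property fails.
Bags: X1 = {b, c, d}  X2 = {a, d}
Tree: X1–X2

No — edge (c,a) lies in no bag.

A tree decomposition must satisfy three properties: every vertex lies in some bag; for every edge, both endpoints lie together in some bag; and for every vertex, the bags containing it form a connected subtree. Here edge (c,a) lies in no bag, so the decomposition is invalid.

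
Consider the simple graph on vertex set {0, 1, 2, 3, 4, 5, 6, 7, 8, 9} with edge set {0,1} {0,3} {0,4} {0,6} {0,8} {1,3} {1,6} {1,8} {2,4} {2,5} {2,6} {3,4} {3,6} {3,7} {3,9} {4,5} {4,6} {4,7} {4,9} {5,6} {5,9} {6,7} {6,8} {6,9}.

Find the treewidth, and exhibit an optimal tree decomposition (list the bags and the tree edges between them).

Treewidth 3.
One such decomposition:
Bags: B1 = {4, 5, 6, 9}  B2 = {3, 4, 6, 9}  B3 = {0, 3, 4, 6}  B4 = {2, 4, 5, 6}  B5 = {0, 1, 3, 6}  B6 = {0, 1, 6, 8}  B7 = {3, 4, 6, 7}
Tree: B1–B2, B2–B3, B1–B4, B3–B5, B5–B6, B3–B7

The largest bag has 4 vertices, giving width 3; this decomposition certifies tw(G) ≤ 3. Conversely, {0, 1, 6, 8} is a clique of size 4, and the vertices of any clique must share a bag in every tree decomposition; so some bag has ≥ 4 vertices and tw(G) ≥ 3. Combining the bounds, tw(G) = 3.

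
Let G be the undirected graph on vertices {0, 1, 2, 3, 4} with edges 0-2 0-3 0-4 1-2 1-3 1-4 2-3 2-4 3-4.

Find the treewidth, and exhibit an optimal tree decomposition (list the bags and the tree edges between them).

Each bag holds 4 vertices, so the decomposition has width 3, which upper-bounds the treewidth. On the other hand G contains the 4-clique {0, 2, 3, 4}. A clique must lie in a single bag of any decomposition, so no decomposition can have width below 3. Therefore the treewidth is 3.

Treewidth 3.
One such decomposition:
Bags: B1 = {1, 2, 3, 4}  B2 = {0, 2, 3, 4}
Tree: B1–B2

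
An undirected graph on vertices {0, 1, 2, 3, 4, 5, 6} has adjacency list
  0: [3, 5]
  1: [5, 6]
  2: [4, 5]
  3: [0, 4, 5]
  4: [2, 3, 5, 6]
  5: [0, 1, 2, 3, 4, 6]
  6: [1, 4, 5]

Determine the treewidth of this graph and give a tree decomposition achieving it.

Every bag has size at most 3, so the width is 3 − 1 = 2 and tw(G) ≤ 2. On the other hand G contains the 3-clique {0, 3, 5}. A clique must lie in a single bag of any decomposition, so no decomposition can have width below 2. The upper and lower bounds meet at 2, so that is the treewidth.

Treewidth 2.
Bags: B1 = {3, 4, 5}  B2 = {0, 3, 5}  B3 = {4, 5, 6}  B4 = {2, 4, 5}  B5 = {1, 5, 6}
Tree: B1–B2, B1–B3, B1–B4, B3–B5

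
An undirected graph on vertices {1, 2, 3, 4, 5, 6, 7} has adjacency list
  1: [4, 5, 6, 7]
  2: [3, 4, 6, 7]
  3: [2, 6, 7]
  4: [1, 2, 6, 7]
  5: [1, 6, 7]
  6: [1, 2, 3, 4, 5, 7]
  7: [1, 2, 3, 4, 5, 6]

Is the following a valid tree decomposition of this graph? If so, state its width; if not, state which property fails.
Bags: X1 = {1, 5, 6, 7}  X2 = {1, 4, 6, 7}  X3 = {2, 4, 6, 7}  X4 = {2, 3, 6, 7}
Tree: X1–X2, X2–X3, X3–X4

Checking the three conditions: (i) the bags cover all of {1, 2, 3, 4, 5, 6, 7}; (ii) for each edge, some bag contains both endpoints; (iii) the bags containing any fixed vertex form a subtree. All hold, so the decomposition is valid with width 4 − 1 = 3.

Yes; width 3.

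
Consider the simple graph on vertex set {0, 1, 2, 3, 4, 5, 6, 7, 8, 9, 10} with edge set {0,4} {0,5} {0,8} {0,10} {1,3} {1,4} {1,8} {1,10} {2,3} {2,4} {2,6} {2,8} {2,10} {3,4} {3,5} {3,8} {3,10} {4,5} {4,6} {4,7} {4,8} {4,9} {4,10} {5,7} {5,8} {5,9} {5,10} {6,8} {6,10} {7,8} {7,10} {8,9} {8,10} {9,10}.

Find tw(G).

4

A width-4 tree decomposition is:
Bags: B1 = {2, 3, 4, 8, 10}  B2 = {3, 4, 5, 8, 10}  B3 = {0, 4, 5, 8, 10}  B4 = {4, 5, 8, 9, 10}  B5 = {1, 3, 4, 8, 10}  B6 = {4, 5, 7, 8, 10}  B7 = {2, 4, 6, 8, 10}
Tree: B1–B2, B2–B3, B3–B4, B1–B5, B2–B6, B1–B7
Every bag has size at most 5, so the width is 5 − 1 = 4 and tw(G) ≤ 4. On the other hand G contains the 5-clique {1, 3, 4, 8, 10}. A clique must lie in a single bag of any decomposition, so no decomposition can have width below 4. Therefore the treewidth is 4.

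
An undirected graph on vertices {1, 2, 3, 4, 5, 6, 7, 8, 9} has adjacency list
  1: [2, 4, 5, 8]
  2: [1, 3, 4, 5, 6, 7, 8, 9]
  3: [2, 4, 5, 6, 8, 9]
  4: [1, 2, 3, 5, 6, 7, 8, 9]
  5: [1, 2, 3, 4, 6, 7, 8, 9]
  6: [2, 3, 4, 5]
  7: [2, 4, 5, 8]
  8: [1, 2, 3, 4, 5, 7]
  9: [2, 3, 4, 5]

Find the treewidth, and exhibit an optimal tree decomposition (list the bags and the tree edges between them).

Treewidth 4.
Bags: B1 = {1, 2, 4, 5, 8}  B2 = {2, 3, 4, 5, 8}  B3 = {2, 3, 4, 5, 6}  B4 = {2, 4, 5, 7, 8}  B5 = {2, 3, 4, 5, 9}
Tree: B1–B2, B2–B3, B2–B4, B2–B5

Each bag holds 5 vertices, so the decomposition has width 4, which upper-bounds the treewidth. For the lower bound, the 5 vertices {1, 2, 4, 5, 8} are pairwise adjacent, and any tree decomposition puts a clique entirely inside one bag — forcing width ≥ 4. The upper and lower bounds meet at 4, so that is the treewidth.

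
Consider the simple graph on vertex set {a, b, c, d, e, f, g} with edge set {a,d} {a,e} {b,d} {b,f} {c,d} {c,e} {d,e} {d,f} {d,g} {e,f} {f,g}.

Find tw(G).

2

A width-2 tree decomposition is:
Bags: B1 = {a, d, e}  B2 = {d, e, f}  B3 = {c, d, e}  B4 = {b, d, f}  B5 = {d, f, g}
Tree: B1–B2, B2–B3, B2–B4, B4–B5
The largest bag has 3 vertices, giving width 2; this decomposition certifies tw(G) ≤ 2. For the lower bound, the 3 vertices {a, d, e} are pairwise adjacent, and any tree decomposition puts a clique entirely inside one bag — forcing width ≥ 2. The upper and lower bounds meet at 2, so that is the treewidth.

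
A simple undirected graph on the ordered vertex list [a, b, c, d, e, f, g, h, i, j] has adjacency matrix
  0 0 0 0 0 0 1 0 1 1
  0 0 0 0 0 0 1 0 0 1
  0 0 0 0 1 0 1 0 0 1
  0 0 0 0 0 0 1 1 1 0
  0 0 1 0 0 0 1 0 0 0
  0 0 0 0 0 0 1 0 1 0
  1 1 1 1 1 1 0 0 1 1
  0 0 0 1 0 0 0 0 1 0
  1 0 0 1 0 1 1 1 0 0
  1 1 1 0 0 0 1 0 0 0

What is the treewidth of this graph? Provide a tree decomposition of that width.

Treewidth 2.
One optimal decomposition is:
Bags: B1 = {a, g, i}  B2 = {a, g, j}  B3 = {d, g, i}  B4 = {c, g, j}  B5 = {f, g, i}  B6 = {c, e, g}  B7 = {d, h, i}  B8 = {b, g, j}
Tree: B1–B2, B1–B3, B2–B4, B1–B5, B4–B6, B3–B7, B2–B8

Each bag holds 3 vertices, so the decomposition has width 2, which upper-bounds the treewidth. On the other hand G contains the 3-clique {b, g, j}. A clique must lie in a single bag of any decomposition, so no decomposition can have width below 2. Therefore the treewidth is 2.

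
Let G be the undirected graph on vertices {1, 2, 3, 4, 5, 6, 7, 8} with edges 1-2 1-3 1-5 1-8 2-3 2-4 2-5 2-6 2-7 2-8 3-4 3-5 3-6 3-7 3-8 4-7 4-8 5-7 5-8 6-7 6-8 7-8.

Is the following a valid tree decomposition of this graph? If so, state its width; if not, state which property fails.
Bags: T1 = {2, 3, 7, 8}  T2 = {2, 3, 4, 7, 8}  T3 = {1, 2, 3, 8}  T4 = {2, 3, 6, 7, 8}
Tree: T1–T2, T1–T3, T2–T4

No — vertex 5 appears in no bag.

A tree decomposition must satisfy three properties: every vertex lies in some bag; for every edge, both endpoints lie together in some bag; and for every vertex, the bags containing it form a connected subtree. Here vertex 5 appears in no bag, so the decomposition is invalid.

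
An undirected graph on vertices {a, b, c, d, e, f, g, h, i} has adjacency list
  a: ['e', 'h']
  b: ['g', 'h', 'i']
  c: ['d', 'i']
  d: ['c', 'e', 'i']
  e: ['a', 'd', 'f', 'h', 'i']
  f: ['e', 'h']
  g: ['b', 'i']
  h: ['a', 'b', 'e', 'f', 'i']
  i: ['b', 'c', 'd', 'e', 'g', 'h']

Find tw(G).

A width-2 tree decomposition is:
Bags: B1 = {e, h, i}  B2 = {d, e, i}  B3 = {e, f, h}  B4 = {b, h, i}  B5 = {c, d, i}  B6 = {b, g, i}  B7 = {a, e, h}
Tree: B1–B2, B1–B3, B1–B4, B2–B5, B4–B6, B1–B7
Every bag has size at most 3, so the width is 3 − 1 = 2 and tw(G) ≤ 2. Conversely, {a, e, h} is a clique of size 3, and the vertices of any clique must share a bag in every tree decomposition; so some bag has ≥ 3 vertices and tw(G) ≥ 2. Therefore the treewidth is 2.

2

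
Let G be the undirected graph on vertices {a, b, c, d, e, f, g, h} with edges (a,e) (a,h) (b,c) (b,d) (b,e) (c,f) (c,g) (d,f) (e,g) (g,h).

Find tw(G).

2

A width-2 tree decomposition is:
Bags: B1 = {a, g, h}  B2 = {a, e, g}  B3 = {c, e, g}  B4 = {b, c, e}  B5 = {b, c, f}  B6 = {b, d, f}
Tree: B1–B2, B2–B3, B3–B4, B4–B5, B5–B6
The largest bag has 3 vertices, giving width 2; this decomposition certifies tw(G) ≤ 2. The edges h–a–e–g–h form a cycle, so G is not a tree and its treewidth is at least 2. Therefore the treewidth is 2.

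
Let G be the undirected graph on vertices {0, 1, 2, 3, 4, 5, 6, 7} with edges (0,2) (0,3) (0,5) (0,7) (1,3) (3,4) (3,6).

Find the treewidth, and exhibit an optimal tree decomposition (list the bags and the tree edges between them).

Every bag has size at most 2, so the width is 2 − 1 = 1 and tw(G) ≤ 1. Since G has at least one edge (e.g. 3–0), it is not an edgeless graph, so tw(G) ≥ 1. Hence tw(G) = 1 exactly.

Treewidth 1.
One optimal decomposition is:
Bags: B1 = {0, 3}  B2 = {1, 3}  B3 = {0, 7}  B4 = {0, 2}  B5 = {3, 6}  B6 = {0, 5}  B7 = {3, 4}
Tree: B1–B2, B1–B3, B1–B4, B1–B5, B1–B6, B5–B7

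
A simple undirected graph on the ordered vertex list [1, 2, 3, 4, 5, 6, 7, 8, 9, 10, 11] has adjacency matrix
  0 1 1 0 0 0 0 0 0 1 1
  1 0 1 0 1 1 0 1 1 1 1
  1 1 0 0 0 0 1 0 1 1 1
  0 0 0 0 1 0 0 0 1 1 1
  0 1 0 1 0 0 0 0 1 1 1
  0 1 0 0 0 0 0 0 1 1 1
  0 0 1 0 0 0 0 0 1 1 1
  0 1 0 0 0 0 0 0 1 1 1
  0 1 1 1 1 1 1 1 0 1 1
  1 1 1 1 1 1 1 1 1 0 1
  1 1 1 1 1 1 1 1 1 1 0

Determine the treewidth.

4

A width-4 tree decomposition is:
Bags: B1 = {2, 5, 9, 10, 11}  B2 = {4, 5, 9, 10, 11}  B3 = {2, 3, 9, 10, 11}  B4 = {2, 6, 9, 10, 11}  B5 = {1, 2, 3, 10, 11}  B6 = {2, 8, 9, 10, 11}  B7 = {3, 7, 9, 10, 11}
Tree: B1–B2, B1–B3, B3–B4, B3–B5, B4–B6, B3–B7
Every bag has size at most 5, so the width is 5 − 1 = 4 and tw(G) ≤ 4. Conversely, {1, 2, 3, 10, 11} is a clique of size 5, and the vertices of any clique must share a bag in every tree decomposition; so some bag has ≥ 5 vertices and tw(G) ≥ 4. Hence tw(G) = 4 exactly.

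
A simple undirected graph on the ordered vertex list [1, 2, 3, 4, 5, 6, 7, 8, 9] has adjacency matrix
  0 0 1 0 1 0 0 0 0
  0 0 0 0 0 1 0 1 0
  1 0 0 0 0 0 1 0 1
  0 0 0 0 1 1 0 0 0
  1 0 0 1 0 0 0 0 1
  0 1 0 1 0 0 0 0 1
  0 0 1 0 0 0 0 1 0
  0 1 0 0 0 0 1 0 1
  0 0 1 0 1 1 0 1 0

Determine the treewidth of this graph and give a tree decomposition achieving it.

Treewidth 3.
One such decomposition:
Bags: B1 = {1, 3, 4, 5}  B2 = {3, 4, 5, 9}  B3 = {3, 4, 6, 9}  B4 = {3, 6, 7, 9}  B5 = {6, 7, 8, 9}  B6 = {2, 6, 7, 8}
Tree: B1–B2, B2–B3, B3–B4, B4–B5, B5–B6

The largest bag has 4 vertices, giving width 3; this decomposition certifies tw(G) ≤ 3. For the lower bound: the 4 vertex sets {1,4,5}, {3}, {9}, {2,6,7,8} are disjoint, each induces a connected subgraph, and every pair is joined by at least one edge of G. Contracting each set to a single vertex therefore yields K_{4} as a minor, and since treewidth is minor-monotone, tw(G) ≥ tw(K_{4}) = 3. Hence tw(G) = 3 exactly.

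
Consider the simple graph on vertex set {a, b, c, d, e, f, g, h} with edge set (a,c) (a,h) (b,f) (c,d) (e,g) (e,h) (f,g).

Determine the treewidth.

1

A width-1 tree decomposition is:
Bags: B1 = {c, d}  B2 = {a, c}  B3 = {a, h}  B4 = {e, h}  B5 = {e, g}  B6 = {f, g}  B7 = {b, f}
Tree: B1–B2, B2–B3, B3–B4, B4–B5, B5–B6, B6–B7
The largest bag has 2 vertices, giving width 1; this decomposition certifies tw(G) ≤ 1. Any graph with an edge has treewidth ≥ 1, and G has the edge d–c. Hence tw(G) = 1 exactly.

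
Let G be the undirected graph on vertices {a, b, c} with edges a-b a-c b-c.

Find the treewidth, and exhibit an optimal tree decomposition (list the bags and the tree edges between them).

With just one bag of size 3, the width is 3 − 1 = 2, so tw(G) ≤ 2. For the lower bound, the 3 vertices {a, b, c} are pairwise adjacent, and any tree decomposition puts a clique entirely inside one bag — forcing width ≥ 2. The upper and lower bounds meet at 2, so that is the treewidth.

Treewidth 2.
One optimal decomposition is:
Bags: B1 = {a, b, c}
Tree: (single bag)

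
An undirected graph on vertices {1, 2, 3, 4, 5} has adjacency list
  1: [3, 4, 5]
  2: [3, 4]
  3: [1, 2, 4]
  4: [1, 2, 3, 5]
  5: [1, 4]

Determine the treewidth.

2

A width-2 tree decomposition is:
Bags: B1 = {1, 3, 4}  B2 = {2, 3, 4}  B3 = {1, 4, 5}
Tree: B1–B2, B1–B3
The largest bag has 3 vertices, giving width 2; this decomposition certifies tw(G) ≤ 2. Conversely, {1, 3, 4} is a clique of size 3, and the vertices of any clique must share a bag in every tree decomposition; so some bag has ≥ 3 vertices and tw(G) ≥ 2. Therefore the treewidth is 2.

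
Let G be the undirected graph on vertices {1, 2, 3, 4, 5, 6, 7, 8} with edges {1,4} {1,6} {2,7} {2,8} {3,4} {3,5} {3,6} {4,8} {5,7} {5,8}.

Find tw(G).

2

A width-2 tree decomposition is:
Bags: B1 = {2, 5, 7}  B2 = {2, 5, 8}  B3 = {3, 5, 8}  B4 = {3, 4, 8}  B5 = {3, 4, 6}  B6 = {1, 4, 6}
Tree: B1–B2, B2–B3, B3–B4, B4–B5, B5–B6
The largest bag has 3 vertices, giving width 2; this decomposition certifies tw(G) ≤ 2. For the lower bound, G contains the cycle 7–2–8–5–7, so G is not a forest; only forests have treewidth ≤ 1, hence tw(G) ≥ 2. The upper and lower bounds meet at 2, so that is the treewidth.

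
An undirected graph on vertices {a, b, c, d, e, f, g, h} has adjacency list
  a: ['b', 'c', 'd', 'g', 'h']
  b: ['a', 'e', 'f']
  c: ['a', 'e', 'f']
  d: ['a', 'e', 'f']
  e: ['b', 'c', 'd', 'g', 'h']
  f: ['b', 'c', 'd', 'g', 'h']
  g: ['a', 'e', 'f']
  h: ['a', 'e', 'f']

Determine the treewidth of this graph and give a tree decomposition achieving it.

Every bag has size at most 4, so the width is 4 − 1 = 3 and tw(G) ≤ 3. For the lower bound: the 4 vertex sets {b,e}, {f,g}, {a}, {c} are disjoint, each induces a connected subgraph, and every pair is joined by at least one edge of G. Contracting each set to a single vertex therefore yields K_{4} as a minor, and since treewidth is minor-monotone, tw(G) ≥ tw(K_{4}) = 3. Hence tw(G) = 3 exactly.

Treewidth 3.
Bags: B1 = {a, b, e, f}  B2 = {a, e, f, g}  B3 = {a, c, e, f}  B4 = {a, d, e, f}  B5 = {a, e, f, h}
Tree: B1–B2, B2–B3, B3–B4, B4–B5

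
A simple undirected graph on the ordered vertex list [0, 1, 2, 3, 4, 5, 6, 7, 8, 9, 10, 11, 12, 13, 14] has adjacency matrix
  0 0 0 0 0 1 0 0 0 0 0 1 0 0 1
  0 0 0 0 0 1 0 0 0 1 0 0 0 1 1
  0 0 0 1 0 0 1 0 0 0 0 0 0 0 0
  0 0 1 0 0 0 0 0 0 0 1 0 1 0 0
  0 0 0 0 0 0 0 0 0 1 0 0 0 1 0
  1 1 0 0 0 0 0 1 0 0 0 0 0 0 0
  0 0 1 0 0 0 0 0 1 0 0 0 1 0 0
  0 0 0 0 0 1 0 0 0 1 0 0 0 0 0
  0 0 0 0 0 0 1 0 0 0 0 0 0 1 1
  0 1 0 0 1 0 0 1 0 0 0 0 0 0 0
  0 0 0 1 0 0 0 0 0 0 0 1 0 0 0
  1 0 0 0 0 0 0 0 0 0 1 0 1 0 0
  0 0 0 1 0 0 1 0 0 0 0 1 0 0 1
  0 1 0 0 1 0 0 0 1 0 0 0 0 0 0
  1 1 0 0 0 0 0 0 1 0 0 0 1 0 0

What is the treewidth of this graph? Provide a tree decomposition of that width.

Treewidth 3.
One optimal decomposition is:
Bags: B1 = {2, 3, 10, 11}  B2 = {2, 3, 11, 12}  B3 = {2, 6, 11, 12}  B4 = {0, 6, 11, 12}  B5 = {0, 6, 12, 14}  B6 = {0, 6, 8, 14}  B7 = {0, 5, 8, 14}  B8 = {1, 5, 8, 14}  B9 = {1, 5, 8, 13}  B10 = {1, 5, 7, 13}  B11 = {1, 7, 9, 13}  B12 = {4, 7, 9, 13}
Tree: B1–B2, B2–B3, B3–B4, B4–B5, B5–B6, B6–B7, B7–B8, B8–B9, B9–B10, B10–B11, B11–B12

The largest bag has 4 vertices, giving width 3; this decomposition certifies tw(G) ≤ 3. For the lower bound: the 4 vertex sets {2,3,10}, {11}, {12}, {0,6,8,14} are disjoint, each induces a connected subgraph, and every pair is joined by at least one edge of G. Contracting each set to a single vertex therefore yields K_{4} as a minor, and since treewidth is minor-monotone, tw(G) ≥ tw(K_{4}) = 3. Therefore the treewidth is 3.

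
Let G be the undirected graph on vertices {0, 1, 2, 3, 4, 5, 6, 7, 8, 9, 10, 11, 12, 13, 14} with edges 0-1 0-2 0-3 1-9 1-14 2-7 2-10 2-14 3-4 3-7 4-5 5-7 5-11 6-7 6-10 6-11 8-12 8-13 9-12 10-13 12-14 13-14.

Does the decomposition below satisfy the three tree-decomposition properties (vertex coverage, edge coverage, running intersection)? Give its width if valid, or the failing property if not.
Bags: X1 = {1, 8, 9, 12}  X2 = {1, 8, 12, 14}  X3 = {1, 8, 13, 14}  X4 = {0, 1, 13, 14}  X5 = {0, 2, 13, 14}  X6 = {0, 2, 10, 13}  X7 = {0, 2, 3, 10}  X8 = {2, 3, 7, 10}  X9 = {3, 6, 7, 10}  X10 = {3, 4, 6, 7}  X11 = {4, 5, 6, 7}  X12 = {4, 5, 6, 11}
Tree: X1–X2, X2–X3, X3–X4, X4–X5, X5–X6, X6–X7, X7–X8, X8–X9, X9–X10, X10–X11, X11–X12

Every vertex of G appears in some bag (union = {0, 1, 2, 3, 4, 5, 6, 7, 8, 9, 10, 11, 12, 13, 14}); every edge is covered by a bag; and for each vertex v the set of bags containing v is connected in the bag tree. The decomposition is therefore valid. The largest bag has 4 vertices, so the width is 3.

Yes; width 3.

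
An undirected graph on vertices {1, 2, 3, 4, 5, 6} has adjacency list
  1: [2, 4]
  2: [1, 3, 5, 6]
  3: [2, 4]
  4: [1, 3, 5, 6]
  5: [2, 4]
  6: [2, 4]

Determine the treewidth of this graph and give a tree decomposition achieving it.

Each bag holds 3 vertices, so the decomposition has width 2, which upper-bounds the treewidth. For the lower bound, G contains the cycle 5–2–3–4–5, so G is not a forest; only forests have treewidth ≤ 1, hence tw(G) ≥ 2. The upper and lower bounds meet at 2, so that is the treewidth.

Treewidth 2.
Bags: B1 = {2, 4, 5}  B2 = {2, 3, 4}  B3 = {2, 4, 6}  B4 = {1, 2, 4}
Tree: B1–B2, B2–B3, B3–B4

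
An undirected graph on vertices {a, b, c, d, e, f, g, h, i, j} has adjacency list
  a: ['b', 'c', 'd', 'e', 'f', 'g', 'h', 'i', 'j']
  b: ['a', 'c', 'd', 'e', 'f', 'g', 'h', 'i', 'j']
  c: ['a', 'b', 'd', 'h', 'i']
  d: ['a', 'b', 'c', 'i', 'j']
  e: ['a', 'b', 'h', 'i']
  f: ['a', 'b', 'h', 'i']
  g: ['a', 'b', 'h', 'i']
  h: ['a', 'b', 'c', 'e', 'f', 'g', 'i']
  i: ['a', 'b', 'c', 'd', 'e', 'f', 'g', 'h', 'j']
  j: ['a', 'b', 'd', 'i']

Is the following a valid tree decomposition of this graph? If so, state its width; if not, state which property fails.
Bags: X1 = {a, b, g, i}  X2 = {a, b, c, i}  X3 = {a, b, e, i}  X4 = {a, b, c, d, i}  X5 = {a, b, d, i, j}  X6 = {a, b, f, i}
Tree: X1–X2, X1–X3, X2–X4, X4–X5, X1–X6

A tree decomposition must satisfy three properties: every vertex lies in some bag; for every edge, both endpoints lie together in some bag; and for every vertex, the bags containing it form a connected subtree. Here vertex h appears in no bag, so the decomposition is invalid.

No — vertex h appears in no bag.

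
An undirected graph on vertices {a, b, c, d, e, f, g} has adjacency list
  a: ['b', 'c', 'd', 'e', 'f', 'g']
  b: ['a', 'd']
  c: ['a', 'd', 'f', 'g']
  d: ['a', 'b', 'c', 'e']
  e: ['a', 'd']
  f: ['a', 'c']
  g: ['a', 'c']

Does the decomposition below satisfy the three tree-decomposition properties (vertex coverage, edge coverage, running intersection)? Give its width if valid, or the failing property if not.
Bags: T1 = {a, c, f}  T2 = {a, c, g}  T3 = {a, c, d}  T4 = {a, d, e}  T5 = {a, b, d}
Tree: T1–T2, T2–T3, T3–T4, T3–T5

Vertex coverage: the bags together contain {a, b, c, d, e, f, g}, the full vertex set. Edge coverage: each edge of G has both endpoints in at least one bag. Running intersection: for every vertex, the bags containing it form a connected subtree. All three properties hold, so this is a valid tree decomposition of width max|bag| − 1 = 2, and hence tw(G) ≤ 2.

Yes; width 2.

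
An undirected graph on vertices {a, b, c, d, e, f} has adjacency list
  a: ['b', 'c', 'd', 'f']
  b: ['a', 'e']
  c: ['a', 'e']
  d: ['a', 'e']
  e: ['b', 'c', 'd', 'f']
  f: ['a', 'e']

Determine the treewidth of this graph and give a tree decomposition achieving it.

Treewidth 2.
One optimal decomposition is:
Bags: B1 = {a, d, e}  B2 = {a, c, e}  B3 = {a, e, f}  B4 = {a, b, e}
Tree: B1–B2, B2–B3, B3–B4

Each bag holds 3 vertices, so the decomposition has width 2, which upper-bounds the treewidth. The edges d–e–c–a–d form a cycle, so G is not a tree and its treewidth is at least 2. Hence tw(G) = 2 exactly.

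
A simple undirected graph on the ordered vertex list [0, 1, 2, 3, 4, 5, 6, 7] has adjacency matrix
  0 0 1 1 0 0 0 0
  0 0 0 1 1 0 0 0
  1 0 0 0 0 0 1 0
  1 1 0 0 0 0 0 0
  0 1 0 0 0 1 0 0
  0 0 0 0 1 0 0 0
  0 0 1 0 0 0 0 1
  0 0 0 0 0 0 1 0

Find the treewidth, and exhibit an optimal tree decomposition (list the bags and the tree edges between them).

Treewidth 1.
Bags: B1 = {6, 7}  B2 = {2, 6}  B3 = {0, 2}  B4 = {0, 3}  B5 = {1, 3}  B6 = {1, 4}  B7 = {4, 5}
Tree: B1–B2, B2–B3, B3–B4, B4–B5, B5–B6, B6–B7

Each bag holds 2 vertices, so the decomposition has width 1, which upper-bounds the treewidth. Any graph with an edge has treewidth ≥ 1, and G has the edge 7–6. The upper and lower bounds meet at 1, so that is the treewidth.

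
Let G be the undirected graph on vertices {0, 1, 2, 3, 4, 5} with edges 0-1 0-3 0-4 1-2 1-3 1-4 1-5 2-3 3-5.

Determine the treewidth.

2

A width-2 tree decomposition is:
Bags: B1 = {1, 2, 3}  B2 = {0, 1, 3}  B3 = {0, 1, 4}  B4 = {1, 3, 5}
Tree: B1–B2, B2–B3, B1–B4
The largest bag has 3 vertices, giving width 2; this decomposition certifies tw(G) ≤ 2. For the lower bound, the 3 vertices {0, 1, 3} are pairwise adjacent, and any tree decomposition puts a clique entirely inside one bag — forcing width ≥ 2. The upper and lower bounds meet at 2, so that is the treewidth.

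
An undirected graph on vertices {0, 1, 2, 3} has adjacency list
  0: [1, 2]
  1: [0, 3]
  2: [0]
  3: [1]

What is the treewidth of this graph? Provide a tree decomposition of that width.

The largest bag has 2 vertices, giving width 1; this decomposition certifies tw(G) ≤ 1. Since G has at least one edge (e.g. 2–0), it is not an edgeless graph, so tw(G) ≥ 1. The upper and lower bounds meet at 1, so that is the treewidth.

Treewidth 1.
Bags: B1 = {0, 2}  B2 = {0, 1}  B3 = {1, 3}
Tree: B1–B2, B2–B3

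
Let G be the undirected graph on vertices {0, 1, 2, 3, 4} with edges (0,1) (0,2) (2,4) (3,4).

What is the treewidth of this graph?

A width-1 tree decomposition is:
Bags: B1 = {0, 2}  B2 = {2, 4}  B3 = {0, 1}  B4 = {3, 4}
Tree: B1–B2, B1–B3, B2–B4
The largest bag has 2 vertices, giving width 1; this decomposition certifies tw(G) ≤ 1. G has an edge, so its treewidth is at least 1. Hence tw(G) = 1 exactly.

1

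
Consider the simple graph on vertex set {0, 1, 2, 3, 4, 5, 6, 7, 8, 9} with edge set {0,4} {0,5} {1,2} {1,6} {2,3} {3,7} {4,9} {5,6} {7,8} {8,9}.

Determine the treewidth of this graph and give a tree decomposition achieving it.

Treewidth 2.
Bags: B1 = {2, 3, 7}  B2 = {2, 7, 8}  B3 = {2, 8, 9}  B4 = {2, 4, 9}  B5 = {0, 2, 4}  B6 = {0, 2, 5}  B7 = {2, 5, 6}  B8 = {1, 2, 6}
Tree: B1–B2, B2–B3, B3–B4, B4–B5, B5–B6, B6–B7, B7–B8

Every bag has size at most 3, so the width is 3 − 1 = 2 and tw(G) ≤ 2. For the lower bound, G contains the cycle 2–3–7–8–9–4–0–5–6–1–2, so G is not a forest; only forests have treewidth ≤ 1, hence tw(G) ≥ 2. Hence tw(G) = 2 exactly.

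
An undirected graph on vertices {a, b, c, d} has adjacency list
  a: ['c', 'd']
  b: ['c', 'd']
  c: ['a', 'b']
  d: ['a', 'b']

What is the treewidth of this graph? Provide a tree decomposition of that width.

Treewidth 2.
One optimal decomposition is:
Bags: B1 = {b, c, d}  B2 = {a, c, d}
Tree: B1–B2

Every bag has size at most 3, so the width is 3 − 1 = 2 and tw(G) ≤ 2. For the lower bound, G contains the cycle d–b–c–a–d, so G is not a forest; only forests have treewidth ≤ 1, hence tw(G) ≥ 2. Therefore the treewidth is 2.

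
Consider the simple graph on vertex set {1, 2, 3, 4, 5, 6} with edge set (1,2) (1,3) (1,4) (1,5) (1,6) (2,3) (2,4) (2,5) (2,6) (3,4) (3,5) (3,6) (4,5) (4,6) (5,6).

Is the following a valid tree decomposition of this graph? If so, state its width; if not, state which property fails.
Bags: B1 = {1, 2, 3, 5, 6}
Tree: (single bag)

A tree decomposition must satisfy three properties: every vertex lies in some bag; for every edge, both endpoints lie together in some bag; and for every vertex, the bags containing it form a connected subtree. Here vertex 4 appears in no bag, so the decomposition is invalid.

No — vertex 4 appears in no bag.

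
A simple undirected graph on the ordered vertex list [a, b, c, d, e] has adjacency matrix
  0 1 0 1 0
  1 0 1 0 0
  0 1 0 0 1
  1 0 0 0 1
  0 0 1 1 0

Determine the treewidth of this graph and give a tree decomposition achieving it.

Every bag has size at most 3, so the width is 3 − 1 = 2 and tw(G) ≤ 2. Since a–d–e–c–b–a is a cycle in G, G is not acyclic. Forests are exactly the graphs of treewidth ≤ 1, so tw(G) ≥ 2. Combining the bounds, tw(G) = 2.

Treewidth 2.
One optimal decomposition is:
Bags: B1 = {a, d, e}  B2 = {a, c, e}  B3 = {a, b, c}
Tree: B1–B2, B2–B3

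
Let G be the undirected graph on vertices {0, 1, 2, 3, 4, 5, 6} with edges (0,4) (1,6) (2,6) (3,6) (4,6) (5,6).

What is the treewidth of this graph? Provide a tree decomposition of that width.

Every bag has size at most 2, so the width is 2 − 1 = 1 and tw(G) ≤ 1. Since G has at least one edge (e.g. 2–6), it is not an edgeless graph, so tw(G) ≥ 1. The upper and lower bounds meet at 1, so that is the treewidth.

Treewidth 1.
One such decomposition:
Bags: B1 = {2, 6}  B2 = {1, 6}  B3 = {4, 6}  B4 = {3, 6}  B5 = {0, 4}  B6 = {5, 6}
Tree: B1–B2, B2–B3, B1–B4, B3–B5, B2–B6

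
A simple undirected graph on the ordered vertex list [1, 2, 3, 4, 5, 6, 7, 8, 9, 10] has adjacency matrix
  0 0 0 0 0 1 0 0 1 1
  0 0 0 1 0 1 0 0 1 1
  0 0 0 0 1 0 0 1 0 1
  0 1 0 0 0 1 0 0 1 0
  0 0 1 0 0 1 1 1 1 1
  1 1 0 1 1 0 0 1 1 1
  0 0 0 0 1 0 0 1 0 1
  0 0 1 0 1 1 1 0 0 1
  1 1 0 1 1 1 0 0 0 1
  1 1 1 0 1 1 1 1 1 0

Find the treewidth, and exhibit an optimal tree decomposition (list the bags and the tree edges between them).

The largest bag has 4 vertices, giving width 3; this decomposition certifies tw(G) ≤ 3. For the lower bound, the 4 vertices {1, 6, 9, 10} are pairwise adjacent, and any tree decomposition puts a clique entirely inside one bag — forcing width ≥ 3. The upper and lower bounds meet at 3, so that is the treewidth.

Treewidth 3.
Bags: B1 = {5, 6, 8, 10}  B2 = {5, 6, 9, 10}  B3 = {1, 6, 9, 10}  B4 = {2, 6, 9, 10}  B5 = {5, 7, 8, 10}  B6 = {3, 5, 8, 10}  B7 = {2, 4, 6, 9}
Tree: B1–B2, B2–B3, B3–B4, B1–B5, B5–B6, B4–B7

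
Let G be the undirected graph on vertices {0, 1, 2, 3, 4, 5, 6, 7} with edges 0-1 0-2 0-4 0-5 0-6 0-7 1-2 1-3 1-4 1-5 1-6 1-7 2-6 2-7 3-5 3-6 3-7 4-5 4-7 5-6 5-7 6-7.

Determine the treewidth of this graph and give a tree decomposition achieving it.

Treewidth 4.
One such decomposition:
Bags: B1 = {0, 1, 5, 6, 7}  B2 = {1, 3, 5, 6, 7}  B3 = {0, 1, 4, 5, 7}  B4 = {0, 1, 2, 6, 7}
Tree: B1–B2, B1–B3, B1–B4

The largest bag has 5 vertices, giving width 4; this decomposition certifies tw(G) ≤ 4. On the other hand G contains the 5-clique {0, 1, 2, 6, 7}. A clique must lie in a single bag of any decomposition, so no decomposition can have width below 4. Therefore the treewidth is 4.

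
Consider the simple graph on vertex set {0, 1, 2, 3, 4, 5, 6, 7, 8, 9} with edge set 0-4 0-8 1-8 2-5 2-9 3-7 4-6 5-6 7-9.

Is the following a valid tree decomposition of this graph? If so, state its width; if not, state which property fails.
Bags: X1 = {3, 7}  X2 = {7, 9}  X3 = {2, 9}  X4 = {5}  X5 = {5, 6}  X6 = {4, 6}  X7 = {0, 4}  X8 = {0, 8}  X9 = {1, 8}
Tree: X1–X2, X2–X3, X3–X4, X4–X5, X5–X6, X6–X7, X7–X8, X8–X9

No — edge (2,5) lies in no bag.

A tree decomposition must satisfy three properties: every vertex lies in some bag; for every edge, both endpoints lie together in some bag; and for every vertex, the bags containing it form a connected subtree. Here edge (2,5) lies in no bag, so the decomposition is invalid.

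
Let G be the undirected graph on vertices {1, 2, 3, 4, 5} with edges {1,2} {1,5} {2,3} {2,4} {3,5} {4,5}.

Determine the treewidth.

2

A width-2 tree decomposition is:
Bags: B1 = {1, 2, 5}  B2 = {2, 3, 5}  B3 = {2, 4, 5}
Tree: B1–B2, B2–B3
Each bag holds 3 vertices, so the decomposition has width 2, which upper-bounds the treewidth. Since 1–2–3–5–1 is a cycle in G, G is not acyclic. Forests are exactly the graphs of treewidth ≤ 1, so tw(G) ≥ 2. The upper and lower bounds meet at 2, so that is the treewidth.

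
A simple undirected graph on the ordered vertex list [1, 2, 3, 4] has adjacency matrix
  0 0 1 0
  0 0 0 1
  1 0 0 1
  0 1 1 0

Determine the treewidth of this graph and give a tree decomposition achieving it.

Every bag has size at most 2, so the width is 2 − 1 = 1 and tw(G) ≤ 1. Any graph with an edge has treewidth ≥ 1, and G has the edge 1–3. Combining the bounds, tw(G) = 1.

Treewidth 1.
One optimal decomposition is:
Bags: B1 = {1, 3}  B2 = {3, 4}  B3 = {2, 4}
Tree: B1–B2, B2–B3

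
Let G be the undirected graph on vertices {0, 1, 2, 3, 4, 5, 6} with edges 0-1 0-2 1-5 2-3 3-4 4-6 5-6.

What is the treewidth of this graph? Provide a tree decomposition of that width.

Each bag holds 3 vertices, so the decomposition has width 2, which upper-bounds the treewidth. Since 3–4–6–5–1–0–2–3 is a cycle in G, G is not acyclic. Forests are exactly the graphs of treewidth ≤ 1, so tw(G) ≥ 2. The upper and lower bounds meet at 2, so that is the treewidth.

Treewidth 2.
One such decomposition:
Bags: B1 = {3, 4, 6}  B2 = {3, 5, 6}  B3 = {1, 3, 5}  B4 = {0, 1, 3}  B5 = {0, 2, 3}
Tree: B1–B2, B2–B3, B3–B4, B4–B5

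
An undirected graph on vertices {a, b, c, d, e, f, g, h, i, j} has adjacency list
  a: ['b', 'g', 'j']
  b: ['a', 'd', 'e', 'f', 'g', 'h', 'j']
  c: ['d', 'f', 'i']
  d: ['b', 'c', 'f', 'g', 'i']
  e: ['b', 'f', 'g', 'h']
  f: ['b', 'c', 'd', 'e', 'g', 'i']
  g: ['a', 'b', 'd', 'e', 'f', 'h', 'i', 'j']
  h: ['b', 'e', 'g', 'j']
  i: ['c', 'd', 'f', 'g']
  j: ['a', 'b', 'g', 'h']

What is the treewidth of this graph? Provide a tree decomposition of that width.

The largest bag has 4 vertices, giving width 3; this decomposition certifies tw(G) ≤ 3. On the other hand G contains the 4-clique {a, b, g, j}. A clique must lie in a single bag of any decomposition, so no decomposition can have width below 3. The upper and lower bounds meet at 3, so that is the treewidth.

Treewidth 3.
One optimal decomposition is:
Bags: B1 = {b, e, f, g}  B2 = {b, e, g, h}  B3 = {b, g, h, j}  B4 = {b, d, f, g}  B5 = {d, f, g, i}  B6 = {c, d, f, i}  B7 = {a, b, g, j}
Tree: B1–B2, B2–B3, B1–B4, B4–B5, B5–B6, B3–B7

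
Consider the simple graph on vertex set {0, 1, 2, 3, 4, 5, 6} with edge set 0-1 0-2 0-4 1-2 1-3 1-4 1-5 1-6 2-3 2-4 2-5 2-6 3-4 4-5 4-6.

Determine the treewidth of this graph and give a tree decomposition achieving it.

Each bag holds 4 vertices, so the decomposition has width 3, which upper-bounds the treewidth. For the lower bound, the 4 vertices {0, 1, 2, 4} are pairwise adjacent, and any tree decomposition puts a clique entirely inside one bag — forcing width ≥ 3. Combining the bounds, tw(G) = 3.

Treewidth 3.
One such decomposition:
Bags: B1 = {0, 1, 2, 4}  B2 = {1, 2, 4, 6}  B3 = {1, 2, 3, 4}  B4 = {1, 2, 4, 5}
Tree: B1–B2, B1–B3, B3–B4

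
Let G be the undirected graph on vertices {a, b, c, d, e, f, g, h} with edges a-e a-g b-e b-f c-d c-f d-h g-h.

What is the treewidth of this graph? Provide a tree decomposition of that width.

Each bag holds 3 vertices, so the decomposition has width 2, which upper-bounds the treewidth. Since b–f–c–d–h–g–a–e–b is a cycle in G, G is not acyclic. Forests are exactly the graphs of treewidth ≤ 1, so tw(G) ≥ 2. The upper and lower bounds meet at 2, so that is the treewidth.

Treewidth 2.
One such decomposition:
Bags: B1 = {b, c, f}  B2 = {b, c, d}  B3 = {b, d, h}  B4 = {b, g, h}  B5 = {a, b, g}  B6 = {a, b, e}
Tree: B1–B2, B2–B3, B3–B4, B4–B5, B5–B6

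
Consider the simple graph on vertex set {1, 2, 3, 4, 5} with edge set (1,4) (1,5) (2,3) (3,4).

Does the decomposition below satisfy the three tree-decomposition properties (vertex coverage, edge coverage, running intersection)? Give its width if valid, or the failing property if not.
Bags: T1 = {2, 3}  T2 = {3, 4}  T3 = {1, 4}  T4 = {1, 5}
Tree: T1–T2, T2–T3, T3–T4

Yes; width 1.

Every vertex of G appears in some bag (union = {1, 2, 3, 4, 5}); every edge is covered by a bag; and for each vertex v the set of bags containing v is connected in the bag tree. The decomposition is therefore valid. The largest bag has 2 vertices, so the width is 1.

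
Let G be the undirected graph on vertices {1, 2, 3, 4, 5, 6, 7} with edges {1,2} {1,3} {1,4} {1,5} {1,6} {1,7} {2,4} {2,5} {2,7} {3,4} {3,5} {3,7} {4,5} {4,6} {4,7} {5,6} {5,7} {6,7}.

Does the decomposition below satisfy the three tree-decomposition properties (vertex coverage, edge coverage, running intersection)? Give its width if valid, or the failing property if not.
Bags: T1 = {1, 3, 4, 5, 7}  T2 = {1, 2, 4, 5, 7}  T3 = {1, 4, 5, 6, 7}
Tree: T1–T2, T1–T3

Yes; width 4.

Every vertex of G appears in some bag (union = {1, 2, 3, 4, 5, 6, 7}); every edge is covered by a bag; and for each vertex v the set of bags containing v is connected in the bag tree. The decomposition is therefore valid. The largest bag has 5 vertices, so the width is 4.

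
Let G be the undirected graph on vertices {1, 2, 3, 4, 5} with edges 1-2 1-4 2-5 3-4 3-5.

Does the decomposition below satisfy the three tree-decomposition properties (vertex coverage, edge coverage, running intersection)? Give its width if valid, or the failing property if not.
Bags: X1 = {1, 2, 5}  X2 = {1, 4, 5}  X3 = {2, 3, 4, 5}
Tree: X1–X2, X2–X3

A tree decomposition must satisfy three properties: every vertex lies in some bag; for every edge, both endpoints lie together in some bag; and for every vertex, the bags containing it form a connected subtree. Here bags containing vertex 2 are not connected in the tree, so the decomposition is invalid.

No — bags containing vertex 2 are not connected in the tree.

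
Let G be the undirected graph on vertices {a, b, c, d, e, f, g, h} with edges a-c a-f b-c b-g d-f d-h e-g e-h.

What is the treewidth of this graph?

2

A width-2 tree decomposition is:
Bags: B1 = {b, e, g}  B2 = {b, e, h}  B3 = {b, d, h}  B4 = {b, d, f}  B5 = {a, b, f}  B6 = {a, b, c}
Tree: B1–B2, B2–B3, B3–B4, B4–B5, B5–B6
Each bag holds 3 vertices, so the decomposition has width 2, which upper-bounds the treewidth. For the lower bound, G contains the cycle b–g–e–h–d–f–a–c–b, so G is not a forest; only forests have treewidth ≤ 1, hence tw(G) ≥ 2. Therefore the treewidth is 2.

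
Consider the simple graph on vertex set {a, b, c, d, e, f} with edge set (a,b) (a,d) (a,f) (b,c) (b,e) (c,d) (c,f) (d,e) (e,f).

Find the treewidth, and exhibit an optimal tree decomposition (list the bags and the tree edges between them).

Treewidth 3.
One optimal decomposition is:
Bags: B1 = {b, c, d, f}  B2 = {b, d, e, f}  B3 = {a, b, d, f}
Tree: B1–B2, B2–B3

Each bag holds 4 vertices, so the decomposition has width 3, which upper-bounds the treewidth. For the lower bound: the 4 vertex sets {c,d}, {e,f}, {b}, {a} are disjoint, each induces a connected subgraph, and every pair is joined by at least one edge of G. Contracting each set to a single vertex therefore yields K_{4} as a minor, and since treewidth is minor-monotone, tw(G) ≥ tw(K_{4}) = 3. Hence tw(G) = 3 exactly.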